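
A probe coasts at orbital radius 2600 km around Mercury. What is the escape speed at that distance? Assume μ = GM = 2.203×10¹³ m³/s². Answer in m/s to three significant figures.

r = 2600 km = 2.600×10⁶ m.
Escape speed v_esc = √(2μ/r) = √(2 × 2.203×10¹³ / 2.600×10⁶) = √(1.695×10⁷) = 4117 m/s.

v_esc ≈ 4120 m/s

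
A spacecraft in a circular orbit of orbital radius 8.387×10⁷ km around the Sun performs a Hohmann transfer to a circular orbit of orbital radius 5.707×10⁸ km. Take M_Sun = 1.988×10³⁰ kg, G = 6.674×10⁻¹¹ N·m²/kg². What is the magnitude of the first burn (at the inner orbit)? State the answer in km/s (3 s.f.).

Δv ≈ 12.7 km/s

μ = GM = 6.674×10⁻¹¹ × 1.988×10³⁰ = 1.327×10²⁰ m³/s².
r₁ = 8.387×10⁷ km = 8.387×10¹⁰ m.
r₂ = 5.707×10⁸ km = 5.707×10¹¹ m.
Transfer ellipse a_t = (r₁ + r₂)/2 = 3.273×10¹¹ m.
At r₁: circular v_c1 = √(μ/r₁) = 39770 m/s; transfer-perihelion v_p = √[μ(2/r₁ − 1/a_t)] = 52520 m/s.
Δv₁ = v_p − v_c1 = 12750 m/s.
= 12.75 km/s.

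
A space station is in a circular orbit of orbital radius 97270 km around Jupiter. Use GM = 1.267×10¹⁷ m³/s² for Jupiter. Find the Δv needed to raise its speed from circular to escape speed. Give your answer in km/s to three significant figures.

Δv ≈ 14.9 km/s

r = 97270 km = 9.727×10⁷ m.
Circular speed v_c = √(μ/r) = 36090 m/s.
Escape speed v_esc = √(2μ/r) = √2 × v_c = 51040 m/s.
Δv = v_esc − v_c = 14950 m/s = 14.95 km/s.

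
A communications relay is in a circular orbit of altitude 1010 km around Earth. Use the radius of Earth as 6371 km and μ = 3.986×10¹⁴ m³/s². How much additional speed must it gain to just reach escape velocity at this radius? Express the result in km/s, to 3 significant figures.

r = 6371 + 1010 = 7381.0 km = 7.3810×10⁶ m.
Circular speed v_c = √(μ/r) = 7349 m/s.
Escape speed v_esc = √(2μ/r) = √2 × v_c = 10390 m/s.
Δv = v_esc − v_c = 3044 m/s = 3.044 km/s.

Δv ≈ 3.04 km/s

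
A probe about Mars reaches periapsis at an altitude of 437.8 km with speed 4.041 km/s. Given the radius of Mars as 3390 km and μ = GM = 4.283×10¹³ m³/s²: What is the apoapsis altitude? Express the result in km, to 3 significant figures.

r_p = 3390 + 437.8 = 3827.8 km = 3.828×10⁶ m.
Specific energy ε = v²/2 − μ/r = -3.024×10⁶ J/kg, so a = −μ/(2ε) = 7.081×10⁶ m.
The apsides satisfy r_p + r_a = 2a, so the apoapsis radius is 2a − r_p = 1.033×10⁷ m = 10334 km.
Apoapsis altitude = 10334 − 3390 = 6943.9 km.

apoapsis altitude ≈ 6940 km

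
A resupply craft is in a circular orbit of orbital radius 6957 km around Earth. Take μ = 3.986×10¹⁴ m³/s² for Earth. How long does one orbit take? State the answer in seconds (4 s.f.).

r = 6957 km = 6.957×10⁶ m.
Kepler's third law: T = 2π√(r³/μ) = 2π√((6.957×10⁶)³ / 3.986×10¹⁴).
r³/μ = 8.448×10⁵ s², so T = 2π × 9.191×10² = 5.775×10³ s.

T ≈ 5775 seconds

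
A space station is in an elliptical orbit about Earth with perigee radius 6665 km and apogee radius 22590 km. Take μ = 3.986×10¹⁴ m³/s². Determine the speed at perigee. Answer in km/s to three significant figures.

v ≈ 9.61 km/s

Semi-major axis a = (r_p + r_a)/2 = 14628 km = 1.463×10⁷ m.
Vis-viva: v² = μ(2/r − 1/a) = 3.986×10¹⁴ × (3.001×10⁻⁷ − 6.836×10⁻⁸) = 9.236×10⁷ m²/s².
v = 9610 m/s = 9.610 km/s.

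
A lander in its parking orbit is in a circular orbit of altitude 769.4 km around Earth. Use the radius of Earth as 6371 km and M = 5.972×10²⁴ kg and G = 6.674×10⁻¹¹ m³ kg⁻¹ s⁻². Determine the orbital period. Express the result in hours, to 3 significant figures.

T ≈ 1.67 hours

μ = GM = 6.674×10⁻¹¹ × 5.972×10²⁴ = 3.986×10¹⁴ m³/s².
r = 6371 + 769.4 = 7140.4 km = 7.1404×10⁶ m.
Kepler's third law: T = 2π√(r³/μ) = 2π√((7.140×10⁶)³ / 3.986×10¹⁴).
r³/μ = 9.134×10⁵ s², so T = 2π × 9.557×10² = 6.005×10³ s.
Converting: 6.005×10³ s ÷ 3600 = 1.668 hours.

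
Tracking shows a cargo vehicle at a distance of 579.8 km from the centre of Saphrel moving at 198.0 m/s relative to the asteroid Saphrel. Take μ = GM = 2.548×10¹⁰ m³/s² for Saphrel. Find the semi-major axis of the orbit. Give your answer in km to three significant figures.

a ≈ 523 km

r = 5.798×10⁵ m.
Specific orbital energy ε = v²/2 − μ/r = (198.0)²/2 − 2.548×10¹⁰/5.798×10⁵ = -2.434×10⁴ J/kg.
Since ε = −μ/(2a), a = −μ/(2ε) = 5.233×10⁵ m = 523.33 km.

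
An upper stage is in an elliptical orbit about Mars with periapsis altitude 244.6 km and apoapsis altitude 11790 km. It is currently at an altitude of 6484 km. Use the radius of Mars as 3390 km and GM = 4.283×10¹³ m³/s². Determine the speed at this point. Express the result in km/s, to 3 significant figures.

v ≈ 2.03 km/s

r_p = 3390 + 244.6 = 3634.6 km = 3.6346×10⁶ m.
r_a = 3390 + 11790 = 15180 km = 1.5180×10⁷ m.
r = 3390 + 6484 = 9874.0 km = 9.874×10⁶ m.
Semi-major axis a = (r_p + r_a)/2 = 9407.3 km = 9.407×10⁶ m.
Vis-viva: v² = μ(2/r − 1/a) = 4.283×10¹³ × (2.026×10⁻⁷ − 1.063×10⁻⁷) = 4.122×10⁶ m²/s².
v = 2030 m/s = 2.030 km/s.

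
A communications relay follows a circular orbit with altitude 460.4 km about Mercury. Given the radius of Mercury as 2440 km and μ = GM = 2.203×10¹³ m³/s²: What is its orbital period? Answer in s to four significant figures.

T ≈ 6612 s

r = 2440 + 460.4 = 2900.4 km = 2.9004×10⁶ m.
Kepler's third law: T = 2π√(r³/μ) = 2π√((2.900×10⁶)³ / 2.203×10¹³).
r³/μ = 1.108×10⁶ s², so T = 2π × 1.052×10³ = 6.612×10³ s.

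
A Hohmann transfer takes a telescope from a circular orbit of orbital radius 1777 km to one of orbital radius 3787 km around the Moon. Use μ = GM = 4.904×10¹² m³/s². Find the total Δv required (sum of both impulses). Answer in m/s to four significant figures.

r₁ = 1777 km = 1.777×10⁶ m.
r₂ = 3787 km = 3.787×10⁶ m.
Transfer ellipse a_t = (r₁ + r₂)/2 = 2.782×10⁶ m.
At r₁: circular v_c1 = √(μ/r₁) = 1661 m/s; transfer-perilune v_p = √[μ(2/r₁ − 1/a_t)] = 1938 m/s.
Δv₁ = v_p − v_c1 = 277.0 m/s.
At r₂: circular v_c2 = √(μ/r₂) = 1138 m/s; transfer-apolune v_a = √[μ(2/r₂ − 1/a_t)] = 909.5 m/s.
Δv₂ = v_c2 − v_a = 228.5 m/s.
Total Δv = Δv₁ + Δv₂ = 505.5 m/s.

Δv_total ≈ 505.5 m/s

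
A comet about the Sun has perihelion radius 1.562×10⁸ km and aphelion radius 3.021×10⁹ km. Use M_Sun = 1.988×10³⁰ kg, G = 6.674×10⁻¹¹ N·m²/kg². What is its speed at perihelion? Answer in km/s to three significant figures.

v ≈ 40.2 km/s

μ = GM = 6.674×10⁻¹¹ × 1.988×10³⁰ = 1.327×10²⁰ m³/s².
Semi-major axis a = (r_p + r_a)/2 = 1.5886×10⁹ km = 1.589×10¹² m.
Vis-viva: v² = μ(2/r − 1/a) = 1.327×10²⁰ × (1.280×10⁻¹¹ − 6.295×10⁻¹³) = 1.615×10⁹ m²/s².
v = 40190 m/s = 40.19 km/s.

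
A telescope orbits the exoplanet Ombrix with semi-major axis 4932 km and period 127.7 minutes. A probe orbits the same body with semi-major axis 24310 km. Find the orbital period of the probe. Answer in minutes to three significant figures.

T₂ ≈ 1400 minutes

Kepler's third law: T² ∝ a³, so T₂ = T₁ (a₂/a₁)^(3/2).
a₂/a₁ = 4.929, (a₂/a₁)^(3/2) = 10.94.
T₂ = 127.7 × 10.94 = 1397 minutes.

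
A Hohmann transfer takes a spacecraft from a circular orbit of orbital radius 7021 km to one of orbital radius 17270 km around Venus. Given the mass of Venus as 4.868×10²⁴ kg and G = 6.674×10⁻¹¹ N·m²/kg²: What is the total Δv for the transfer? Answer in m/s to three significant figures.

μ = GM = 6.674×10⁻¹¹ × 4.868×10²⁴ = 3.249×10¹⁴ m³/s².
r₁ = 7021 km = 7.021×10⁶ m.
r₂ = 17270 km = 1.727×10⁷ m.
Transfer ellipse a_t = (r₁ + r₂)/2 = 1.215×10⁷ m.
At r₁: circular v_c1 = √(μ/r₁) = 6803 m/s; transfer-periapsis v_p = √[μ(2/r₁ − 1/a_t)] = 8112 m/s.
Δv₁ = v_p − v_c1 = 1309 m/s.
At r₂: circular v_c2 = √(μ/r₂) = 4337 m/s; transfer-apoapsis v_a = √[μ(2/r₂ − 1/a_t)] = 3298 m/s.
Δv₂ = v_c2 − v_a = 1040 m/s.
Total Δv = Δv₁ + Δv₂ = 2349 m/s.

Δv_total ≈ 2350 m/s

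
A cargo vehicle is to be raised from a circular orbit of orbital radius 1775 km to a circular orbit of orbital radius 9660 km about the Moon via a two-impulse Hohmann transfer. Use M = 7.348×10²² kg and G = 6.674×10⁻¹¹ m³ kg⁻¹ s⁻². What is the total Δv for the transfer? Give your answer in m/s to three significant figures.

Δv_total ≈ 814 m/s

μ = GM = 6.674×10⁻¹¹ × 7.348×10²² = 4.904×10¹² m³/s².
r₁ = 1775 km = 1.775×10⁶ m.
r₂ = 9660 km = 9.660×10⁶ m.
Transfer ellipse a_t = (r₁ + r₂)/2 = 5.718×10⁶ m.
At r₁: circular v_c1 = √(μ/r₁) = 1662 m/s; transfer-perilune v_p = √[μ(2/r₁ − 1/a_t)] = 2161 m/s.
Δv₁ = v_p − v_c1 = 498.4 m/s.
At r₂: circular v_c2 = √(μ/r₂) = 712.5 m/s; transfer-apolune v_a = √[μ(2/r₂ − 1/a_t)] = 397.0 m/s.
Δv₂ = v_c2 − v_a = 315.5 m/s.
Total Δv = Δv₁ + Δv₂ = 813.9 m/s.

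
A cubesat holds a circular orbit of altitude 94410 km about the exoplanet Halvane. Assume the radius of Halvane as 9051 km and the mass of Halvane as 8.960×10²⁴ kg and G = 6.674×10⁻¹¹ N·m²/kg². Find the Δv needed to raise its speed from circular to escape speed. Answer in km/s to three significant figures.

Δv ≈ 0.996 km/s

μ = GM = 6.674×10⁻¹¹ × 8.960×10²⁴ = 5.980×10¹⁴ m³/s².
r = 9051 + 94410 = 103460 km = 1.0346×10⁸ m.
Circular speed v_c = √(μ/r) = 2404 m/s.
Escape speed v_esc = √(2μ/r) = √2 × v_c = 3400 m/s.
Δv = v_esc − v_c = 995.8 m/s = 0.9958 km/s.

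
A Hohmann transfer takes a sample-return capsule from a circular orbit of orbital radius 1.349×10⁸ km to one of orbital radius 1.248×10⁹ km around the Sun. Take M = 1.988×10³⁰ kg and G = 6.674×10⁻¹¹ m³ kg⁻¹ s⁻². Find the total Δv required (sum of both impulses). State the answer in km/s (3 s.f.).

μ = GM = 6.674×10⁻¹¹ × 1.988×10³⁰ = 1.327×10²⁰ m³/s².
r₁ = 1.349×10⁸ km = 1.349×10¹¹ m.
r₂ = 1.248×10⁹ km = 1.248×10¹² m.
Transfer ellipse a_t = (r₁ + r₂)/2 = 6.914×10¹¹ m.
At r₁: circular v_c1 = √(μ/r₁) = 31360 m/s; transfer-perihelion v_p = √[μ(2/r₁ − 1/a_t)] = 42130 m/s.
Δv₁ = v_p − v_c1 = 10770 m/s.
At r₂: circular v_c2 = √(μ/r₂) = 10310 m/s; transfer-aphelion v_a = √[μ(2/r₂ − 1/a_t)] = 4554 m/s.
Δv₂ = v_c2 − v_a = 5757 m/s.
Total Δv = Δv₁ + Δv₂ = 16530 m/s = 16.53 km/s.

Δv_total ≈ 16.5 km/s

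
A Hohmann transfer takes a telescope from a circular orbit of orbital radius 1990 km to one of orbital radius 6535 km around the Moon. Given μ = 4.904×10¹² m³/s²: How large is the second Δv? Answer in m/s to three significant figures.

r₁ = 1990 km = 1.990×10⁶ m.
r₂ = 6535 km = 6.535×10⁶ m.
Transfer ellipse a_t = (r₁ + r₂)/2 = 4.262×10⁶ m.
At r₁: circular v_c1 = √(μ/r₁) = 1570 m/s; transfer-perilune v_p = √[μ(2/r₁ − 1/a_t)] = 1944 m/s.
At r₂: circular v_c2 = √(μ/r₂) = 866.3 m/s; transfer-apolune v_a = √[μ(2/r₂ − 1/a_t)] = 591.9 m/s.
Δv₂ = v_c2 − v_a = 274.4 m/s.

Δv ≈ 274 m/s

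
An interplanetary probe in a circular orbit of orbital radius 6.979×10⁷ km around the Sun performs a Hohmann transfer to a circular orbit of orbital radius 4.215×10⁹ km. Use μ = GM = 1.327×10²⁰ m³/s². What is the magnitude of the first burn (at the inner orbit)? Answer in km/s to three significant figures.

Δv ≈ 17.6 km/s

r₁ = 6.979×10⁷ km = 6.979×10¹⁰ m.
r₂ = 4.215×10⁹ km = 4.215×10¹² m.
Transfer ellipse a_t = (r₁ + r₂)/2 = 2.142×10¹² m.
At r₁: circular v_c1 = √(μ/r₁) = 43610 m/s; transfer-perihelion v_p = √[μ(2/r₁ − 1/a_t)] = 61160 m/s.
Δv₁ = v_p − v_c1 = 17560 m/s.
= 17.56 km/s.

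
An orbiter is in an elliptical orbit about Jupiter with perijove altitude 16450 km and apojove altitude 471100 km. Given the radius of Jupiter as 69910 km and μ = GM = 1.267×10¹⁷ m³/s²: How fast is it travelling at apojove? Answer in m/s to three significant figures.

v ≈ 8030 m/s

r_p = 69910 + 16450 = 86360 km = 8.6360×10⁷ m.
r_a = 69910 + 471100 = 541010 km = 5.4101×10⁸ m.
Semi-major axis a = (r_p + r_a)/2 = 3.1368×10⁵ km = 3.137×10⁸ m.
Vis-viva: v² = μ(2/r − 1/a) = 1.267×10¹⁷ × (3.697×10⁻⁹ − 3.188×10⁻⁹) = 6.447×10⁷ m²/s².
v = 8030 m/s.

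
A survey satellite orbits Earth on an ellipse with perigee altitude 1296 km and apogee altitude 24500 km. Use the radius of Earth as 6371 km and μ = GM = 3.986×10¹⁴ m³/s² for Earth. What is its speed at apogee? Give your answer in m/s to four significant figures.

r_p = 6371 + 1296 = 7667.0 km = 7.6670×10⁶ m.
r_a = 6371 + 24500 = 30871 km = 3.0871×10⁷ m.
Semi-major axis a = (r_p + r_a)/2 = 19269 km = 1.927×10⁷ m.
Vis-viva: v² = μ(2/r − 1/a) = 3.986×10¹⁴ × (6.479×10⁻⁸ − 5.190×10⁻⁸) = 5.138×10⁶ m²/s².
v = 2267 m/s.

v ≈ 2267 m/s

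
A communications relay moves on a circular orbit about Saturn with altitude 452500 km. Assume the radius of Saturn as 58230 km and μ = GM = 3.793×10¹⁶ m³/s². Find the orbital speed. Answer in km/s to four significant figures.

v ≈ 8.618 km/s

r = 58230 + 452500 = 510730 km = 5.1073×10⁸ m.
For a circular orbit v = √(μ/r) = √(3.793×10¹⁶ / 5.107×10⁸) = √(7.427×10⁷) = 8618 m/s.
That is 8.618 km/s.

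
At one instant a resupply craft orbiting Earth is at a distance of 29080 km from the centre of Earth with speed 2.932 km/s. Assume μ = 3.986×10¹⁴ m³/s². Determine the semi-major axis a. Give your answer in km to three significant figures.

a ≈ 21200 km

r = 2.908×10⁷ m.
Specific orbital energy ε = v²/2 − μ/r = (2932)²/2 − 3.986×10¹⁴/2.908×10⁷ = -9.409×10⁶ J/kg.
Since ε = −μ/(2a), a = −μ/(2ε) = 2.118×10⁷ m = 21183 km.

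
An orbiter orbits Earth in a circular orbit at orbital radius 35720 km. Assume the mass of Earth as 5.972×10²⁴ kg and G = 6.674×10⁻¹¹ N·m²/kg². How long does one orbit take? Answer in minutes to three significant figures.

μ = GM = 6.674×10⁻¹¹ × 5.972×10²⁴ = 3.986×10¹⁴ m³/s².
r = 35720 km = 3.572×10⁷ m.
Kepler's third law: T = 2π√(r³/μ) = 2π√((3.572×10⁷)³ / 3.986×10¹⁴).
r³/μ = 1.143×10⁸ s², so T = 2π × 1.069×10⁴ = 6.719×10⁴ s.
Converting: 6.719×10⁴ s ÷ 60.00 = 1120 minutes.

T ≈ 1120 minutes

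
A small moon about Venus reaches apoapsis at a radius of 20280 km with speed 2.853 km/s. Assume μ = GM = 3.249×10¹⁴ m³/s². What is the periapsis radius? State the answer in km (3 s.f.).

r_a = 2.028×10⁷ m.
Specific energy ε = v²/2 − μ/r = -1.195×10⁷ J/kg, so a = −μ/(2ε) = 1.359×10⁷ m.
The apsides satisfy r_p + r_a = 2a, so the periapsis radius is 2a − r_a = 6.906×10⁶ m = 6906.2 km.

periapsis radius ≈ 6910 km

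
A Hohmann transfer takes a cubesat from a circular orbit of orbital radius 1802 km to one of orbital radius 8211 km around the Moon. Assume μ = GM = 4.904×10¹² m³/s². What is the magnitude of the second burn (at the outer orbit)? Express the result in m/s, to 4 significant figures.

r₁ = 1802 km = 1.802×10⁶ m.
r₂ = 8211 km = 8.211×10⁶ m.
Transfer ellipse a_t = (r₁ + r₂)/2 = 5.006×10⁶ m.
At r₁: circular v_c1 = √(μ/r₁) = 1650 m/s; transfer-perilune v_p = √[μ(2/r₁ − 1/a_t)] = 2113 m/s.
At r₂: circular v_c2 = √(μ/r₂) = 772.8 m/s; transfer-apolune v_a = √[μ(2/r₂ − 1/a_t)] = 463.6 m/s.
Δv₂ = v_c2 − v_a = 309.2 m/s.

Δv ≈ 309.2 m/s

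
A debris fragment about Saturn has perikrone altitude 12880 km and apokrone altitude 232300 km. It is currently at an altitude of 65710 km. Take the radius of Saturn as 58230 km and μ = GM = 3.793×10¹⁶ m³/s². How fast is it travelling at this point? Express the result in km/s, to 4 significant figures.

r_p = 58230 + 12880 = 71110 km = 7.1110×10⁷ m.
r_a = 58230 + 232300 = 290530 km = 2.9053×10⁸ m.
r = 58230 + 65710 = 1.2394×10⁵ km = 1.239×10⁸ m.
Semi-major axis a = (r_p + r_a)/2 = 1.8082×10⁵ km = 1.808×10⁸ m.
Vis-viva: v² = μ(2/r − 1/a) = 3.793×10¹⁶ × (1.614×10⁻⁸ − 5.530×10⁻⁹) = 4.023×10⁸ m²/s².
v = 20060 m/s = 20.06 km/s.

v ≈ 20.06 km/s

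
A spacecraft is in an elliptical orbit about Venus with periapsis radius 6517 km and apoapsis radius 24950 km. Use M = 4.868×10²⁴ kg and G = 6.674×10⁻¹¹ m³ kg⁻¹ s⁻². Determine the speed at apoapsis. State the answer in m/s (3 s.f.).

μ = GM = 6.674×10⁻¹¹ × 4.868×10²⁴ = 3.249×10¹⁴ m³/s².
Semi-major axis a = (r_p + r_a)/2 = 15734 km = 1.573×10⁷ m.
Vis-viva: v² = μ(2/r − 1/a) = 3.249×10¹⁴ × (8.016×10⁻⁸ − 6.356×10⁻⁸) = 5.394×10⁶ m²/s².
v = 2322 m/s.

v ≈ 2320 m/s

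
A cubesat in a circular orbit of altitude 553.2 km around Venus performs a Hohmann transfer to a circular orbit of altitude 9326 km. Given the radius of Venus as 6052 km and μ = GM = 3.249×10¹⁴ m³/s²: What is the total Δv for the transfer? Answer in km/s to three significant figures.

r₁ = 6052 + 553.2 = 6605.2 km = 6.6052×10⁶ m.
r₂ = 6052 + 9326 = 15378 km = 1.5378×10⁷ m.
Transfer ellipse a_t = (r₁ + r₂)/2 = 1.099×10⁷ m.
At r₁: circular v_c1 = √(μ/r₁) = 7013 m/s; transfer-periapsis v_p = √[μ(2/r₁ − 1/a_t)] = 8296 m/s.
Δv₁ = v_p − v_c1 = 1282 m/s.
At r₂: circular v_c2 = √(μ/r₂) = 4596 m/s; transfer-apoapsis v_a = √[μ(2/r₂ − 1/a_t)] = 3563 m/s.
Δv₂ = v_c2 − v_a = 1033 m/s.
Total Δv = Δv₁ + Δv₂ = 2316 m/s = 2.316 km/s.

Δv_total ≈ 2.32 km/s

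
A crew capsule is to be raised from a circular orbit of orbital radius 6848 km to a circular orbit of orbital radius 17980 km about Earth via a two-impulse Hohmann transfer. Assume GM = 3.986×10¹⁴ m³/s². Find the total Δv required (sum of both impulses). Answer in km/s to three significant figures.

Δv_total ≈ 2.76 km/s

r₁ = 6848 km = 6.848×10⁶ m.
r₂ = 17980 km = 1.798×10⁷ m.
Transfer ellipse a_t = (r₁ + r₂)/2 = 1.241×10⁷ m.
At r₁: circular v_c1 = √(μ/r₁) = 7629 m/s; transfer-perigee v_p = √[μ(2/r₁ − 1/a_t)] = 9182 m/s.
Δv₁ = v_p − v_c1 = 1552 m/s.
At r₂: circular v_c2 = √(μ/r₂) = 4708 m/s; transfer-apogee v_a = √[μ(2/r₂ − 1/a_t)] = 3497 m/s.
Δv₂ = v_c2 − v_a = 1211 m/s.
Total Δv = Δv₁ + Δv₂ = 2764 m/s = 2.764 km/s.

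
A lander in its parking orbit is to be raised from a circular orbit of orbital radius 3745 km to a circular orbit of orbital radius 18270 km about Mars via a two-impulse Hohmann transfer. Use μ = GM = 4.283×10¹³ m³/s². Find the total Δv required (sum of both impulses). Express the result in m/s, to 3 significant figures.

r₁ = 3745 km = 3.745×10⁶ m.
r₂ = 18270 km = 1.827×10⁷ m.
Transfer ellipse a_t = (r₁ + r₂)/2 = 1.101×10⁷ m.
At r₁: circular v_c1 = √(μ/r₁) = 3382 m/s; transfer-periapsis v_p = √[μ(2/r₁ − 1/a_t)] = 4357 m/s.
Δv₁ = v_p − v_c1 = 975.1 m/s.
At r₂: circular v_c2 = √(μ/r₂) = 1531 m/s; transfer-apoapsis v_a = √[μ(2/r₂ − 1/a_t)] = 893.1 m/s.
Δv₂ = v_c2 − v_a = 638.0 m/s.
Total Δv = Δv₁ + Δv₂ = 1613 m/s.

Δv_total ≈ 1610 m/s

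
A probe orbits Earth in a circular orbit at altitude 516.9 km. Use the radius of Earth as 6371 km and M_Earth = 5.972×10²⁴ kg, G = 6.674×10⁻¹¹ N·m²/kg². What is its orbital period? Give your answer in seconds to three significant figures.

μ = GM = 6.674×10⁻¹¹ × 5.972×10²⁴ = 3.986×10¹⁴ m³/s².
r = 6371 + 516.9 = 6887.9 km = 6.8879×10⁶ m.
Kepler's third law: T = 2π√(r³/μ) = 2π√((6.888×10⁶)³ / 3.986×10¹⁴).
r³/μ = 8.199×10⁵ s², so T = 2π × 9.055×10² = 5.689×10³ s.

T ≈ 5690 seconds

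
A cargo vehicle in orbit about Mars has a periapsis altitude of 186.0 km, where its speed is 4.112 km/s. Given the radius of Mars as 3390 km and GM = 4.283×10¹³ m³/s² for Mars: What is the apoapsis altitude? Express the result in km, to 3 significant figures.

r_p = 3390 + 186.0 = 3576.0 km = 3.576×10⁶ m.
Specific energy ε = v²/2 − μ/r = -3.523×10⁶ J/kg, so a = −μ/(2ε) = 6.079×10⁶ m.
The apsides satisfy r_p + r_a = 2a, so the apoapsis radius is 2a − r_p = 8.582×10⁶ m = 8582.0 km.
Apoapsis altitude = 8582.0 − 3390 = 5192.0 km.

apoapsis altitude ≈ 5190 km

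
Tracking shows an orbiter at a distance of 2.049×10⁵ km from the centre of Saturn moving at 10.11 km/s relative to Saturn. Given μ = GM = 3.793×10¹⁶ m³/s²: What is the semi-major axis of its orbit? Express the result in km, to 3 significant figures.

r = 2.049×10⁸ m.
Vis-viva rearranged: 1/a = 2/r − v²/μ = 9.761×10⁻⁹ − 2.695×10⁻⁹ = 7.066×10⁻⁹ m⁻¹.
a = 1.415×10⁸ m = 1.4152×10⁵ km.

a ≈ 1.42×10⁵ km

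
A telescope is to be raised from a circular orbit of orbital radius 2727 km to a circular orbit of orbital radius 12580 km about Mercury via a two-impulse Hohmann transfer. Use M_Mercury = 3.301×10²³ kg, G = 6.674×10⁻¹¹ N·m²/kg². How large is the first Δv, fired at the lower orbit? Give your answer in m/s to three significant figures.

Δv ≈ 802 m/s

μ = GM = 6.674×10⁻¹¹ × 3.301×10²³ = 2.203×10¹³ m³/s².
r₁ = 2727 km = 2.727×10⁶ m.
r₂ = 12580 km = 1.258×10⁷ m.
Transfer ellipse a_t = (r₁ + r₂)/2 = 7.654×10⁶ m.
At r₁: circular v_c1 = √(μ/r₁) = 2842 m/s; transfer-periherm v_p = √[μ(2/r₁ − 1/a_t)] = 3644 m/s.
Δv₁ = v_p − v_c1 = 801.7 m/s.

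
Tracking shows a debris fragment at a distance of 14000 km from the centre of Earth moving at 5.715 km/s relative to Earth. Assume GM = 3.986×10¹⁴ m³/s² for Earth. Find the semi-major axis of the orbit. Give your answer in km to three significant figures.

a ≈ 16400 km

r = 1.400×10⁷ m.
Specific orbital energy ε = v²/2 − μ/r = (5715)²/2 − 3.986×10¹⁴/1.400×10⁷ = -1.214×10⁷ J/kg.
Since ε = −μ/(2a), a = −μ/(2ε) = 1.642×10⁷ m = 16416 km.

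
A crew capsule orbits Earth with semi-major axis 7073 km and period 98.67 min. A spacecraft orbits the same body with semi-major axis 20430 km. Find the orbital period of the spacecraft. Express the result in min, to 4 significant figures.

Kepler's third law: T² ∝ a³, so T₂ = T₁ (a₂/a₁)^(3/2).
a₂/a₁ = 2.888, (a₂/a₁)^(3/2) = 4.909.
T₂ = 98.67 × 4.909 = 484.4 min.

T₂ ≈ 484.4 min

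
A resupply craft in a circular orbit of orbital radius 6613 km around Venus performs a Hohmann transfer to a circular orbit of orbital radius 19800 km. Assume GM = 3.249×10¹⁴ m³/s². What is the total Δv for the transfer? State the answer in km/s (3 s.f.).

r₁ = 6613 km = 6.613×10⁶ m.
r₂ = 19800 km = 1.980×10⁷ m.
Transfer ellipse a_t = (r₁ + r₂)/2 = 1.321×10⁷ m.
At r₁: circular v_c1 = √(μ/r₁) = 7009 m/s; transfer-periapsis v_p = √[μ(2/r₁ − 1/a_t)] = 8583 m/s.
Δv₁ = v_p − v_c1 = 1573 m/s.
At r₂: circular v_c2 = √(μ/r₂) = 4051 m/s; transfer-apoapsis v_a = √[μ(2/r₂ − 1/a_t)] = 2866 m/s.
Δv₂ = v_c2 − v_a = 1184 m/s.
Total Δv = Δv₁ + Δv₂ = 2758 m/s = 2.758 km/s.

Δv_total ≈ 2.76 km/s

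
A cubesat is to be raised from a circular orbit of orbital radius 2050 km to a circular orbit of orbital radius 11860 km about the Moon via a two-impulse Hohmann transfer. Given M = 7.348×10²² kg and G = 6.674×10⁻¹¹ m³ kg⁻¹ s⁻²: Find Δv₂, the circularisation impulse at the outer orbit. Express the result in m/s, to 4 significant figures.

Δv ≈ 293.9 m/s

μ = GM = 6.674×10⁻¹¹ × 7.348×10²² = 4.904×10¹² m³/s².
r₁ = 2050 km = 2.050×10⁶ m.
r₂ = 11860 km = 1.186×10⁷ m.
Transfer ellipse a_t = (r₁ + r₂)/2 = 6.955×10⁶ m.
At r₁: circular v_c1 = √(μ/r₁) = 1547 m/s; transfer-perilune v_p = √[μ(2/r₁ − 1/a_t)] = 2020 m/s.
At r₂: circular v_c2 = √(μ/r₂) = 643.0 m/s; transfer-apolune v_a = √[μ(2/r₂ − 1/a_t)] = 349.1 m/s.
Δv₂ = v_c2 − v_a = 293.9 m/s.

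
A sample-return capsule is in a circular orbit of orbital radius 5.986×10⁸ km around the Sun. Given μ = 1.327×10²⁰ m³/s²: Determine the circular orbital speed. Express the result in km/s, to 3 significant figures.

v ≈ 14.9 km/s

r = 5.986×10⁸ km = 5.986×10¹¹ m.
For a circular orbit v = √(μ/r) = √(1.327×10²⁰ / 5.986×10¹¹) = √(2.217×10⁸) = 14890 m/s.
That is 14.89 km/s.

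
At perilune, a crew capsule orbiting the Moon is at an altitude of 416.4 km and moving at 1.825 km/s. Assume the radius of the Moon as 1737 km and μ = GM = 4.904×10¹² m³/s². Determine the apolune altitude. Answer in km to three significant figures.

r_p = 1737 + 416.4 = 2153.4 km = 2.153×10⁶ m.
Specific energy ε = v²/2 − μ/r = -6.120×10⁵ J/kg, so a = −μ/(2ε) = 4.006×10⁶ m.
The apsides satisfy r_p + r_a = 2a, so the apolune radius is 2a − r_p = 5.859×10⁶ m = 5859.5 km.
Apolune altitude = 5859.5 − 1737 = 4122.5 km.

apolune altitude ≈ 4120 km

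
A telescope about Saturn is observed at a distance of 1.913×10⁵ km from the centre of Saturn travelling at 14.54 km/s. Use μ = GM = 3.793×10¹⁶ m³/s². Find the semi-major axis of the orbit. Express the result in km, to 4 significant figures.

r = 1.913×10⁸ m.
Vis-viva rearranged: 1/a = 2/r − v²/μ = 1.045×10⁻⁸ − 5.574×10⁻⁹ = 4.881×10⁻⁹ m⁻¹.
a = 2.049×10⁸ m = 2.0487×10⁵ km.

a ≈ 2.049×10⁵ km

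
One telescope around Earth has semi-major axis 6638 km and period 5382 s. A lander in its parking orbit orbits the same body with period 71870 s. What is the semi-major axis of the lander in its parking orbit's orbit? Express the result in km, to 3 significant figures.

Kepler's third law: a³ ∝ T², so a₂ = a₁ (T₂/T₁)^(2/3).
T₂/T₁ = 13.35, (T₂/T₁)^(2/3) = 5.629.
a₂ = 6638 × 5.629 = 37360 km.

a₂ ≈ 37400 km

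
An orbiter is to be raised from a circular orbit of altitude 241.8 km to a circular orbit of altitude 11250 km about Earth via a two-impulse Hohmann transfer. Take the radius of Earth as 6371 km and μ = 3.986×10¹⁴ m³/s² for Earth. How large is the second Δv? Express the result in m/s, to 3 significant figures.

r₁ = 6371 + 241.8 = 6612.8 km = 6.6128×10⁶ m.
r₂ = 6371 + 11250 = 17621 km = 1.7621×10⁷ m.
Transfer ellipse a_t = (r₁ + r₂)/2 = 1.212×10⁷ m.
At r₁: circular v_c1 = √(μ/r₁) = 7764 m/s; transfer-perigee v_p = √[μ(2/r₁ − 1/a_t)] = 9363 m/s.
At r₂: circular v_c2 = √(μ/r₂) = 4756 m/s; transfer-apogee v_a = √[μ(2/r₂ − 1/a_t)] = 3514 m/s.
Δv₂ = v_c2 − v_a = 1243 m/s.

Δv ≈ 1240 m/s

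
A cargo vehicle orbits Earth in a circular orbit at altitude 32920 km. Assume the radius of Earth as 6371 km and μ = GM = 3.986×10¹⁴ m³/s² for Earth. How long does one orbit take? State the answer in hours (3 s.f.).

r = 6371 + 32920 = 39291 km = 3.9291×10⁷ m.
Kepler's third law: T = 2π√(r³/μ) = 2π√((3.929×10⁷)³ / 3.986×10¹⁴).
r³/μ = 1.522×10⁸ s², so T = 2π × 1.234×10⁴ = 7.751×10⁴ s.
Converting: 7.751×10⁴ s ÷ 3600 = 21.53 hours.

T ≈ 21.5 hours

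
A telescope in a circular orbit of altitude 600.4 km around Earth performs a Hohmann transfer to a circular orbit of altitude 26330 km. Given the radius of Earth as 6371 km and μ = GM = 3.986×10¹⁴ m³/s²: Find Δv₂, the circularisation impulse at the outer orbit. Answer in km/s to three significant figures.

Δv ≈ 1.42 km/s

r₁ = 6371 + 600.4 = 6971.4 km = 6.9714×10⁶ m.
r₂ = 6371 + 26330 = 32701 km = 3.2701×10⁷ m.
Transfer ellipse a_t = (r₁ + r₂)/2 = 1.984×10⁷ m.
At r₁: circular v_c1 = √(μ/r₁) = 7562 m/s; transfer-perigee v_p = √[μ(2/r₁ − 1/a_t)] = 9709 m/s.
At r₂: circular v_c2 = √(μ/r₂) = 3491 m/s; transfer-apogee v_a = √[μ(2/r₂ − 1/a_t)] = 2070 m/s.
Δv₂ = v_c2 − v_a = 1422 m/s.
= 1.422 km/s.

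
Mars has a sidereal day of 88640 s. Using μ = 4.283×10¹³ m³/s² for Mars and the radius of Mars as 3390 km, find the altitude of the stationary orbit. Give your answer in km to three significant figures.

h_sync ≈ 17000 km

A synchronous orbit has period T, so by Kepler's third law a = (μT²/4π²)^(1/3).
μT²/4π² = 4.283×10¹³ × (8.864×10⁴)² / 39.48 = 8.524×10²¹ m³.
a = 2.043×10⁷ m = 20428 km.
Altitude h = a − R = 20428 − 3390 = 17038 km.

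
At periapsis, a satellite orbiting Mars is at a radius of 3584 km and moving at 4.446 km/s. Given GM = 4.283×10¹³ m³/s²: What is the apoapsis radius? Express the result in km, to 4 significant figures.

apoapsis radius ≈ 17140 km

r_p = 3.584×10⁶ m.
Specific energy ε = v²/2 − μ/r = -2.067×10⁶ J/kg, so a = −μ/(2ε) = 1.036×10⁷ m.
The apsides satisfy r_p + r_a = 2a, so the apoapsis radius is 2a − r_p = 1.714×10⁷ m = 17138 km.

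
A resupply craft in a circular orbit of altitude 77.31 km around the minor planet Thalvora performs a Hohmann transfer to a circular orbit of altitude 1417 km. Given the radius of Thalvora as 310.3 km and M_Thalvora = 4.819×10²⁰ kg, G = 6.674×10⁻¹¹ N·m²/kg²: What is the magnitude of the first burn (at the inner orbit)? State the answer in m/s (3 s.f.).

μ = GM = 6.674×10⁻¹¹ × 4.819×10²⁰ = 3.216×10¹⁰ m³/s².
r₁ = 310.3 + 77.31 = 387.61 km = 3.8761×10⁵ m.
r₂ = 310.3 + 1417 = 1727.3 km = 1.7273×10⁶ m.
Transfer ellipse a_t = (r₁ + r₂)/2 = 1.057×10⁶ m.
At r₁: circular v_c1 = √(μ/r₁) = 288.1 m/s; transfer-periapsis v_p = √[μ(2/r₁ − 1/a_t)] = 368.2 m/s.
Δv₁ = v_p − v_c1 = 80.10 m/s.

Δv ≈ 80.1 m/s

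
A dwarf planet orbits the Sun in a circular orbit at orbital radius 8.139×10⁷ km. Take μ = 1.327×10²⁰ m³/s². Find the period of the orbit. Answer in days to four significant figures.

T ≈ 146.6 days

r = 8.139×10⁷ km = 8.139×10¹⁰ m.
Kepler's third law: T = 2π√(r³/μ) = 2π√((8.139×10¹⁰)³ / 1.327×10²⁰).
r³/μ = 4.063×10¹² s², so T = 2π × 2.016×10⁶ = 1.266×10⁷ s.
Converting: 1.266×10⁷ s ÷ 86400 = 146.6 days.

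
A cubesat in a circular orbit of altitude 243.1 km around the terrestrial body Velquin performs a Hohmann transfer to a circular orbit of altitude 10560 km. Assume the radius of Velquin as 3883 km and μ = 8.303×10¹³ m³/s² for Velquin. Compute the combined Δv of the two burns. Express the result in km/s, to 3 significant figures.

r₁ = 3883 + 243.1 = 4126.1 km = 4.1261×10⁶ m.
r₂ = 3883 + 10560 = 14443 km = 1.4443×10⁷ m.
Transfer ellipse a_t = (r₁ + r₂)/2 = 9.285×10⁶ m.
At r₁: circular v_c1 = √(μ/r₁) = 4486 m/s; transfer-periapsis v_p = √[μ(2/r₁ − 1/a_t)] = 5595 m/s.
Δv₁ = v_p − v_c1 = 1109 m/s.
At r₂: circular v_c2 = √(μ/r₂) = 2398 m/s; transfer-apoapsis v_a = √[μ(2/r₂ − 1/a_t)] = 1598 m/s.
Δv₂ = v_c2 − v_a = 799.3 m/s.
Total Δv = Δv₁ + Δv₂ = 1908 m/s = 1.908 km/s.

Δv_total ≈ 1.91 km/s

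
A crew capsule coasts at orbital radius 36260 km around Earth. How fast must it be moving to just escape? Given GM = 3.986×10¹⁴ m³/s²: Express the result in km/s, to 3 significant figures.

r = 36260 km = 3.626×10⁷ m.
Escape speed v_esc = √(2μ/r) = √(2 × 3.986×10¹⁴ / 3.626×10⁷) = √(2.199×10⁷) = 4689 m/s.
= 4.689 km/s.

v_esc ≈ 4.69 km/s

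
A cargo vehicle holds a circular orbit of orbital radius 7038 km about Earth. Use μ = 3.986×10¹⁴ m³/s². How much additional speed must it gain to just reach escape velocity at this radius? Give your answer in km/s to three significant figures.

r = 7038 km = 7.038×10⁶ m.
Circular speed v_c = √(μ/r) = 7526 m/s.
Escape speed v_esc = √(2μ/r) = √2 × v_c = 10640 m/s.
Δv = v_esc − v_c = 3117 m/s = 3.117 km/s.

Δv ≈ 3.12 km/s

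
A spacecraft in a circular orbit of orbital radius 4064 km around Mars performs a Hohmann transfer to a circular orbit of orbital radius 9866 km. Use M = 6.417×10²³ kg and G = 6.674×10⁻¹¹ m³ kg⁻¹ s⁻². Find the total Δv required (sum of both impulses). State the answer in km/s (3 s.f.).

μ = GM = 6.674×10⁻¹¹ × 6.417×10²³ = 4.283×10¹³ m³/s².
r₁ = 4064 km = 4.064×10⁶ m.
r₂ = 9866 km = 9.866×10⁶ m.
Transfer ellipse a_t = (r₁ + r₂)/2 = 6.965×10⁶ m.
At r₁: circular v_c1 = √(μ/r₁) = 3246 m/s; transfer-periapsis v_p = √[μ(2/r₁ − 1/a_t)] = 3864 m/s.
Δv₁ = v_p − v_c1 = 617.3 m/s.
At r₂: circular v_c2 = √(μ/r₂) = 2083 m/s; transfer-apoapsis v_a = √[μ(2/r₂ − 1/a_t)] = 1591 m/s.
Δv₂ = v_c2 − v_a = 492.0 m/s.
Total Δv = Δv₁ + Δv₂ = 1109 m/s = 1.109 km/s.

Δv_total ≈ 1.11 km/s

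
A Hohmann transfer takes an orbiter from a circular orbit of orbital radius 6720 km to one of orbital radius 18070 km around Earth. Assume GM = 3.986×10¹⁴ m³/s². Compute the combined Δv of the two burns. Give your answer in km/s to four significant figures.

Δv_total ≈ 2.836 km/s

r₁ = 6720 km = 6.720×10⁶ m.
r₂ = 18070 km = 1.807×10⁷ m.
Transfer ellipse a_t = (r₁ + r₂)/2 = 1.240×10⁷ m.
At r₁: circular v_c1 = √(μ/r₁) = 7702 m/s; transfer-perigee v_p = √[μ(2/r₁ − 1/a_t)] = 9299 m/s.
Δv₁ = v_p − v_c1 = 1597 m/s.
At r₂: circular v_c2 = √(μ/r₂) = 4697 m/s; transfer-apogee v_a = √[μ(2/r₂ − 1/a_t)] = 3458 m/s.
Δv₂ = v_c2 − v_a = 1238 m/s.
Total Δv = Δv₁ + Δv₂ = 2836 m/s = 2.836 km/s.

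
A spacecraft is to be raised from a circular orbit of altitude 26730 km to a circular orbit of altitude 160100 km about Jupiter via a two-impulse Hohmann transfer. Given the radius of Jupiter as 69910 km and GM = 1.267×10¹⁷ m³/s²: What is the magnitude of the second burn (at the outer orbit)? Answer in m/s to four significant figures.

r₁ = 69910 + 26730 = 96640 km = 9.6640×10⁷ m.
r₂ = 69910 + 160100 = 230010 km = 2.3001×10⁸ m.
Transfer ellipse a_t = (r₁ + r₂)/2 = 1.633×10⁸ m.
At r₁: circular v_c1 = √(μ/r₁) = 36210 m/s; transfer-perijove v_p = √[μ(2/r₁ − 1/a_t)] = 42970 m/s.
At r₂: circular v_c2 = √(μ/r₂) = 23470 m/s; transfer-apojove v_a = √[μ(2/r₂ − 1/a_t)] = 18050 m/s.
Δv₂ = v_c2 − v_a = 5416 m/s.

Δv ≈ 5416 m/s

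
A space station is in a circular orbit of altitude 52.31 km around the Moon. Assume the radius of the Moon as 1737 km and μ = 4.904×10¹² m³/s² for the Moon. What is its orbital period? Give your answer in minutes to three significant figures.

r = 1737 + 52.31 = 1789.3 km = 1.7893×10⁶ m.
Kepler's third law: T = 2π√(r³/μ) = 2π√((1.789×10⁶)³ / 4.904×10¹²).
r³/μ = 1.168×10⁶ s², so T = 2π × 1.081×10³ = 6.791×10³ s.
Converting: 6.791×10³ s ÷ 60.00 = 113.2 minutes.

T ≈ 113 minutes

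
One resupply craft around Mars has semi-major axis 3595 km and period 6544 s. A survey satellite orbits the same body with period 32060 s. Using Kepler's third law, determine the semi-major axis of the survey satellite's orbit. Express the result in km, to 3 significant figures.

Kepler's third law: a³ ∝ T², so a₂ = a₁ (T₂/T₁)^(2/3).
T₂/T₁ = 4.899, (T₂/T₁)^(2/3) = 2.885.
a₂ = 3595 × 2.885 = 10370 km.

a₂ ≈ 10400 km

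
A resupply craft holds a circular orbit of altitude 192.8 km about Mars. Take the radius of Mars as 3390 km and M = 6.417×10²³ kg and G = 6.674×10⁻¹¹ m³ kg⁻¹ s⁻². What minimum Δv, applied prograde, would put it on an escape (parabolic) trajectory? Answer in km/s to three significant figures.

Δv ≈ 1.43 km/s

μ = GM = 6.674×10⁻¹¹ × 6.417×10²³ = 4.283×10¹³ m³/s².
r = 3390 + 192.8 = 3582.8 km = 3.5828×10⁶ m.
Circular speed v_c = √(μ/r) = 3457 m/s.
Escape speed v_esc = √(2μ/r) = √2 × v_c = 4889 m/s.
Δv = v_esc − v_c = 1432 m/s = 1.432 km/s.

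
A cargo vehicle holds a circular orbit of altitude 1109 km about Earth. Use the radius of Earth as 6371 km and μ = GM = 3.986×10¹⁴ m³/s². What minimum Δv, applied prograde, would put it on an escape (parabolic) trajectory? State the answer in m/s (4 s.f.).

r = 6371 + 1109 = 7480.0 km = 7.4800×10⁶ m.
Circular speed v_c = √(μ/r) = 7300 m/s.
Escape speed v_esc = √(2μ/r) = √2 × v_c = 10320 m/s.
Δv = v_esc − v_c = 3024 m/s.

Δv ≈ 3024 m/s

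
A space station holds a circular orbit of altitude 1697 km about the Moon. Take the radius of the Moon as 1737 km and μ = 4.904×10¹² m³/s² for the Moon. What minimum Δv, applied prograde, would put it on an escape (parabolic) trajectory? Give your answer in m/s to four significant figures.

Δv ≈ 495.0 m/s

r = 1737 + 1697 = 3434.0 km = 3.4340×10⁶ m.
Circular speed v_c = √(μ/r) = 1195 m/s.
Escape speed v_esc = √(2μ/r) = √2 × v_c = 1690 m/s.
Δv = v_esc − v_c = 495.0 m/s.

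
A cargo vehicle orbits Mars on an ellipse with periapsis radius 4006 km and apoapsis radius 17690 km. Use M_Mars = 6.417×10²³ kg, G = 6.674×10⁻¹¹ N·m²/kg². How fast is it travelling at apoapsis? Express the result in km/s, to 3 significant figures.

v ≈ 0.946 km/s

μ = GM = 6.674×10⁻¹¹ × 6.417×10²³ = 4.283×10¹³ m³/s².
Semi-major axis a = (r_p + r_a)/2 = 10848 km = 1.085×10⁷ m.
Vis-viva: v² = μ(2/r − 1/a) = 4.283×10¹³ × (1.131×10⁻⁷ − 9.218×10⁻⁸) = 8.940×10⁵ m²/s².
v = 945.5 m/s = 0.9455 km/s.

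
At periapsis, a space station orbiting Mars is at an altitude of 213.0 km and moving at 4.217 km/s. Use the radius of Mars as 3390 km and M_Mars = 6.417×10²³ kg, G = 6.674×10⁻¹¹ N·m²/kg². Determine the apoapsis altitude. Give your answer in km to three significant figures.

apoapsis altitude ≈ 7310 km

μ = GM = 6.674×10⁻¹¹ × 6.417×10²³ = 4.283×10¹³ m³/s².
r_p = 3390 + 213.0 = 3603.0 km = 3.603×10⁶ m.
Specific energy ε = v²/2 − μ/r = -2.995×10⁶ J/kg, so a = −μ/(2ε) = 7.150×10⁶ m.
The apsides satisfy r_p + r_a = 2a, so the apoapsis radius is 2a − r_p = 1.070×10⁷ m = 10697 km.
Apoapsis altitude = 10697 − 3390 = 7306.7 km.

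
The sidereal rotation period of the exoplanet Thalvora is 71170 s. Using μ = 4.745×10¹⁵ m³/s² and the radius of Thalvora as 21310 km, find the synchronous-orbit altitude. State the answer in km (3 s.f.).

A synchronous orbit has period T, so by Kepler's third law a = (μT²/4π²)^(1/3).
μT²/4π² = 4.745×10¹⁵ × (7.117×10⁴)² / 39.48 = 6.088×10²³ m³.
a = 8.475×10⁷ m = 84753 km.
Altitude h = a − R = 84753 − 21310 = 63443 km.

h_sync ≈ 63400 km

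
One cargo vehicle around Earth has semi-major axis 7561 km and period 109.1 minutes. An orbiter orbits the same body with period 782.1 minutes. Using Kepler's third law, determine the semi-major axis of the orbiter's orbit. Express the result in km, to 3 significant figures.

Kepler's third law: a³ ∝ T², so a₂ = a₁ (T₂/T₁)^(2/3).
T₂/T₁ = 7.169, (T₂/T₁)^(2/3) = 3.718.
a₂ = 7561 × 3.718 = 28110 km.

a₂ ≈ 28100 km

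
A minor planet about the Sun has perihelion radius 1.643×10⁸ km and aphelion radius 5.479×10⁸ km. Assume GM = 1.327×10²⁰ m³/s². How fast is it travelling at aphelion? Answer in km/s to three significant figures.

v ≈ 10.6 km/s

Semi-major axis a = (r_p + r_a)/2 = 3.5610×10⁸ km = 3.561×10¹¹ m.
Vis-viva: v² = μ(2/r − 1/a) = 1.327×10²⁰ × (3.650×10⁻¹² − 2.808×10⁻¹²) = 1.117×10⁸ m²/s².
v = 10570 m/s = 10.57 km/s.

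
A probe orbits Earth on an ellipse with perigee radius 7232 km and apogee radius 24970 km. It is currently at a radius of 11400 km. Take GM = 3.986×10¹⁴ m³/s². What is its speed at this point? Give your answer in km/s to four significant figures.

Semi-major axis a = (r_p + r_a)/2 = 16101 km = 1.610×10⁷ m.
Vis-viva: v² = μ(2/r − 1/a) = 3.986×10¹⁴ × (1.754×10⁻⁷ − 6.211×10⁻⁸) = 4.517×10⁷ m²/s².
v = 6721 m/s = 6.721 km/s.

v ≈ 6.721 km/s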